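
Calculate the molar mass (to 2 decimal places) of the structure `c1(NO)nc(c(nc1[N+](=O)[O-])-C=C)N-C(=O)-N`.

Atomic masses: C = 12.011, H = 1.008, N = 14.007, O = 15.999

Molecular formula: C7H8N6O4.
M = 7×12.011 + 8×1.008 + 6×14.007 + 4×15.999 = 240.18 g/mol.

240.18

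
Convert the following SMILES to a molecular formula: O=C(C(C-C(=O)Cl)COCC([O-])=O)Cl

Heavy atoms from the SMILES: 7 C, 2 Cl, 5 O.
Implicit hydrogens by atom environment:
  4 × O: no H
  3 × C: 2 H each → 6
  3 × C: no H
  2 × Cl: no H
  1 × C: 1 H
  1 × O (charge -1): no H
  Total hydrogens = 7.
Net charge -1.
Molecular formula: C7H7Cl2O5-

C7H7Cl2O5-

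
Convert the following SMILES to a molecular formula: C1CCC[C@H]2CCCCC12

C10H18

Heavy atoms from the SMILES: 10 C.
Implicit hydrogens by atom environment:
  8 × C: 2 H each → 16
  2 × C: 1 H each → 2
  Total hydrogens = 18.
Molecular formula: C10H18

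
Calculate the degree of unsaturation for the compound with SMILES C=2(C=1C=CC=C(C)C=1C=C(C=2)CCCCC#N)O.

9

Molecular formula from the SMILES: C16H17NO.
DoU = (2C + 2 + N − H − X)/2 = (2·16 + 2 + 1 − 17 − 0)/2 = 18/2 = 9.
(Structurally: 2 ring(s) + 7 π bond(s) = 9.)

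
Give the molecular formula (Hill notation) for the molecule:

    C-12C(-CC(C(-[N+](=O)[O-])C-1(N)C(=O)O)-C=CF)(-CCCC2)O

C13H19FN2O5

Heavy atoms from the SMILES: 13 C, 1 F, 2 N, 5 O.
Implicit hydrogens by atom environment:
  5 × C: 2 H each → 10
  5 × C: 1 H each → 5
  3 × C: no H
  2 × O: 1 H each → 2
  2 × O: no H
  1 × F: no H
  1 × N: 2 H
  1 × N (charge +1): no H
  1 × O (charge -1): no H
  Total hydrogens = 19.
Molecular formula: C13H19FN2O5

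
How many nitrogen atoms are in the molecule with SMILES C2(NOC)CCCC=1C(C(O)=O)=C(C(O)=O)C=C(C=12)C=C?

1

The symbol for nitrogen appears 1 time in the SMILES.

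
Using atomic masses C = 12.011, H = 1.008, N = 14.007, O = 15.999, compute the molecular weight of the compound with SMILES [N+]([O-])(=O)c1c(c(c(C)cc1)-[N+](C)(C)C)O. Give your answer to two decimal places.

Molecular formula: C10H15N2O3+.
M = 10×12.011 + 15×1.008 + 2×14.007 + 3×15.999 = 211.24 g/mol.

211.24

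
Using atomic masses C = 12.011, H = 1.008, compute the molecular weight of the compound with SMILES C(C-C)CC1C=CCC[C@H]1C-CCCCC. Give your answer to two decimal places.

222.42

Molecular formula: C16H30.
M = 16×12.011 + 30×1.008 = 222.42 g/mol.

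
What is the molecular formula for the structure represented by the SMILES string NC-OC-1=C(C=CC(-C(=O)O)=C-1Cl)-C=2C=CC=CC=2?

Heavy atoms from the SMILES: 14 C, 1 Cl, 1 N, 3 O.
Implicit hydrogens by atom environment:
  7 × C (aromatic): 1 H each → 7
  5 × C (aromatic): no H
  2 × O: no H
  1 × C: 2 H
  1 × C: no H
  1 × Cl: no H
  1 × N: 2 H
  1 × O: 1 H
  Total hydrogens = 12.
Molecular formula: C14H12ClNO3

C14H12ClNO3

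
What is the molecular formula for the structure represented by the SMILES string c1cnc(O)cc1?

C5H5NO

Heavy atoms from the SMILES: 5 C, 1 N, 1 O.
Implicit hydrogens by atom environment:
  4 × C (aromatic): 1 H each → 4
  1 × C (aromatic): no H
  1 × N (aromatic): no H
  1 × O: 1 H
  Total hydrogens = 5.
Molecular formula: C5H5NO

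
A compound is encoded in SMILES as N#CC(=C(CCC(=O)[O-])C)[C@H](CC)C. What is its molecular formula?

Heavy atoms from the SMILES: 11 C, 1 N, 2 O.
Implicit hydrogens by atom environment:
  4 × C: no H
  3 × C: 3 H each → 9
  3 × C: 2 H each → 6
  1 × C: 1 H
  1 × N: no H
  1 × O: no H
  1 × O (charge -1): no H
  Total hydrogens = 16.
Net charge -1.
Molecular formula: C11H16NO2-

C11H16NO2-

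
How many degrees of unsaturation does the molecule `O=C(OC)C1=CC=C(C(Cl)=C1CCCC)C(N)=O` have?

6

Molecular formula from the SMILES: C13H16ClNO3.
DoU = (2C + 2 + N − H − X)/2 = (2·13 + 2 + 1 − 16 − 1)/2 = 12/2 = 6.
(Structurally: 1 ring(s) + 5 π bond(s) = 6.)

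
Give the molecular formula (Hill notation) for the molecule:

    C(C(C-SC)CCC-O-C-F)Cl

Heavy atoms from the SMILES: 8 C, 1 Cl, 1 F, 1 O, 1 S.
Implicit hydrogens by atom environment:
  6 × C: 2 H each → 12
  1 × C: 3 H
  1 × C: 1 H
  1 × Cl: no H
  1 × F: no H
  1 × O: no H
  1 × S: no H
  Total hydrogens = 16.
Molecular formula: C8H16ClFOS

C8H16ClFOS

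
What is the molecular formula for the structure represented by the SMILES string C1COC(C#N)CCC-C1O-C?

Heavy atoms from the SMILES: 9 C, 1 N, 2 O.
Implicit hydrogens by atom environment:
  5 × C: 2 H each → 10
  2 × C: 1 H each → 2
  2 × O: no H
  1 × C: 3 H
  1 × C: no H
  1 × N: no H
  Total hydrogens = 15.
Molecular formula: C9H15NO2

C9H15NO2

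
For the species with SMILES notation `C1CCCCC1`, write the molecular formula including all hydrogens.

C6H12

Heavy atoms from the SMILES: 6 C.
Implicit hydrogens by atom environment:
  6 × C: 2 H each → 12
  Total hydrogens = 12.
Molecular formula: C6H12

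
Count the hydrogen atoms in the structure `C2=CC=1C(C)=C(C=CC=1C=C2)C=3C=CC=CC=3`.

14

Hydrogens are implicit in SMILES; fill each atom to its normal valence:
  11 × C (aromatic): 1 H each → 11
  5 × C (aromatic): no H
  1 × C: 3 H
  Total hydrogens = 14.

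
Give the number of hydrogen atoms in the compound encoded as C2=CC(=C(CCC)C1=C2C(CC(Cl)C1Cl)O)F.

Hydrogens are implicit in SMILES; fill each atom to its normal valence:
  4 × C (aromatic): no H
  3 × C: 2 H each → 6
  3 × C: 1 H each → 3
  2 × C (aromatic): 1 H each → 2
  2 × Cl: no H
  1 × C: 3 H
  1 × F: no H
  1 × O: 1 H
  Total hydrogens = 15.

15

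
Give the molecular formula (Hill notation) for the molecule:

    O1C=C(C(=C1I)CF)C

Heavy atoms from the SMILES: 6 C, 1 F, 1 I, 1 O.
Implicit hydrogens by atom environment:
  3 × C (aromatic): no H
  1 × C: 3 H
  1 × C: 2 H
  1 × C (aromatic): 1 H
  1 × F: no H
  1 × I: no H
  1 × O (aromatic): no H
  Total hydrogens = 6.
Molecular formula: C6H6FIO

C6H6FIO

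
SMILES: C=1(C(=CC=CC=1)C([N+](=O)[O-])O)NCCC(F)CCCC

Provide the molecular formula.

C14H21FN2O3

Heavy atoms from the SMILES: 14 C, 1 F, 2 N, 3 O.
Implicit hydrogens by atom environment:
  5 × C: 2 H each → 10
  4 × C (aromatic): 1 H each → 4
  2 × C: 1 H each → 2
  2 × C (aromatic): no H
  1 × C: 3 H
  1 × F: no H
  1 × N: 1 H
  1 × N (charge +1): no H
  1 × O: 1 H
  1 × O: no H
  1 × O (charge -1): no H
  Total hydrogens = 21.
Molecular formula: C14H21FN2O3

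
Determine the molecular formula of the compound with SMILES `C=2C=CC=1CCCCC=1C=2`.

Heavy atoms from the SMILES: 10 C.
Implicit hydrogens by atom environment:
  4 × C: 2 H each → 8
  4 × C (aromatic): 1 H each → 4
  2 × C (aromatic): no H
  Total hydrogens = 12.
Molecular formula: C10H12

C10H12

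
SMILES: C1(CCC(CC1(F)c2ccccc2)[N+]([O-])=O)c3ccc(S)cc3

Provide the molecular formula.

Heavy atoms from the SMILES: 18 C, 1 F, 1 N, 2 O, 1 S.
Implicit hydrogens by atom environment:
  9 × C (aromatic): 1 H each → 9
  3 × C: 2 H each → 6
  3 × C (aromatic): no H
  2 × C: 1 H each → 2
  1 × C: no H
  1 × F: no H
  1 × N (charge +1): no H
  1 × O: no H
  1 × O (charge -1): no H
  1 × S: 1 H
  Total hydrogens = 18.
Molecular formula: C18H18FNO2S

C18H18FNO2S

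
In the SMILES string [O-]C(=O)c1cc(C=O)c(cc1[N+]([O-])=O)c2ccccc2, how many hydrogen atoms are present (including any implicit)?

Hydrogens are implicit in SMILES; fill each atom to its normal valence:
  7 × C (aromatic): 1 H each → 7
  5 × C (aromatic): no H
  3 × O: no H
  2 × O (charge -1): no H
  1 × C: 1 H
  1 × C: no H
  1 × N (charge +1): no H
  Total hydrogens = 8.

8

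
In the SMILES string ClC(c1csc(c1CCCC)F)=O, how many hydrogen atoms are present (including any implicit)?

Hydrogens are implicit in SMILES; fill each atom to its normal valence:
  3 × C: 2 H each → 6
  3 × C (aromatic): no H
  1 × C: 3 H
  1 × C (aromatic): 1 H
  1 × C: no H
  1 × Cl: no H
  1 × F: no H
  1 × O: no H
  1 × S (aromatic): no H
  Total hydrogens = 10.

10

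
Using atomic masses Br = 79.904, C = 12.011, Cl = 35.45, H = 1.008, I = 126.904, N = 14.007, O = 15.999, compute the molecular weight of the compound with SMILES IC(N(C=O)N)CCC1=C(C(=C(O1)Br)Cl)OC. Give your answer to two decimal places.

Molecular formula: C9H11BrClIN2O3.
M = 1×79.904 + 9×12.011 + 1×35.45 + 11×1.008 + 1×126.904 + 2×14.007 + 3×15.999 = 437.46 g/mol.

437.46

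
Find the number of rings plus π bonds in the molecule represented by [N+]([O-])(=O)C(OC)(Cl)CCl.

1

Molecular formula from the SMILES: C3H5Cl2NO3.
DoU = (2C + 2 + N − H − X)/2 = (2·3 + 2 + 1 − 5 − 2)/2 = 2/2 = 1.
(Structurally: 0 ring(s) + 1 π bond(s) = 1.)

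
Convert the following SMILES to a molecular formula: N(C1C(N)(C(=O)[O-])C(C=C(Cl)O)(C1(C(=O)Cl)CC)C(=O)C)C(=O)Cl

C13H14Cl3N2O6-

Heavy atoms from the SMILES: 13 C, 3 Cl, 2 N, 6 O.
Implicit hydrogens by atom environment:
  8 × C: no H
  4 × O: no H
  3 × Cl: no H
  2 × C: 3 H each → 6
  2 × C: 1 H each → 2
  1 × C: 2 H
  1 × N: 2 H
  1 × N: 1 H
  1 × O: 1 H
  1 × O (charge -1): no H
  Total hydrogens = 14.
Net charge -1.
Molecular formula: C13H14Cl3N2O6-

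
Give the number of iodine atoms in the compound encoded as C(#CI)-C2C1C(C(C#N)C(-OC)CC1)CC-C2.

1

The symbol for iodine appears 1 time in the SMILES.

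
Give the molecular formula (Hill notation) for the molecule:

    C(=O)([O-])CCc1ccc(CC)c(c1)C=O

Heavy atoms from the SMILES: 12 C, 3 O.
Implicit hydrogens by atom environment:
  3 × C: 2 H each → 6
  3 × C (aromatic): 1 H each → 3
  3 × C (aromatic): no H
  2 × O: no H
  1 × C: 3 H
  1 × C: 1 H
  1 × C: no H
  1 × O (charge -1): no H
  Total hydrogens = 13.
Net charge -1.
Molecular formula: C12H13O3-

C12H13O3-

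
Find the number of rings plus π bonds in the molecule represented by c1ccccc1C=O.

5

Molecular formula from the SMILES: C7H6O.
DoU = (2C + 2 + N − H − X)/2 = (2·7 + 2 + 0 − 6 − 0)/2 = 10/2 = 5.
(Structurally: 1 ring(s) + 4 π bond(s) = 5.)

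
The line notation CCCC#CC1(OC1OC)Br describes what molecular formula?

C8H11BrO2

Heavy atoms from the SMILES: 1 Br, 8 C, 2 O.
Implicit hydrogens by atom environment:
  3 × C: no H
  2 × C: 3 H each → 6
  2 × C: 2 H each → 4
  2 × O: no H
  1 × Br: no H
  1 × C: 1 H
  Total hydrogens = 11.
Molecular formula: C8H11BrO2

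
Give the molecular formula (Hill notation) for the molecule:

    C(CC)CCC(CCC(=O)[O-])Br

C9H16BrO2-

Heavy atoms from the SMILES: 1 Br, 9 C, 2 O.
Implicit hydrogens by atom environment:
  6 × C: 2 H each → 12
  1 × Br: no H
  1 × C: 3 H
  1 × C: 1 H
  1 × C: no H
  1 × O: no H
  1 × O (charge -1): no H
  Total hydrogens = 16.
Net charge -1.
Molecular formula: C9H16BrO2-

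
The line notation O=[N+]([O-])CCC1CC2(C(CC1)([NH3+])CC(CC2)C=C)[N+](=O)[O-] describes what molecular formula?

C14H24N3O4+

Heavy atoms from the SMILES: 14 C, 3 N, 4 O.
Implicit hydrogens by atom environment:
  9 × C: 2 H each → 18
  3 × C: 1 H each → 3
  2 × C: no H
  2 × N (charge +1): no H
  2 × O: no H
  2 × O (charge -1): no H
  1 × N (charge +1): 3 H
  Total hydrogens = 24.
Net charge +1.
Molecular formula: C14H24N3O4+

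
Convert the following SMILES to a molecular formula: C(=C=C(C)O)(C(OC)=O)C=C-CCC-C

Heavy atoms from the SMILES: 12 C, 3 O.
Implicit hydrogens by atom environment:
  4 × C: no H
  3 × C: 3 H each → 9
  3 × C: 2 H each → 6
  2 × C: 1 H each → 2
  2 × O: no H
  1 × O: 1 H
  Total hydrogens = 18.
Molecular formula: C12H18O3

C12H18O3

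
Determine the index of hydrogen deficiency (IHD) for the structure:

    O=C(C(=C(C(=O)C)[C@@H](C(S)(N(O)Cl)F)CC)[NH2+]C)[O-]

Molecular formula from the SMILES: C10H16ClFN2O4S.
DoU = (2C + 2 + N − H − X)/2 = (2·10 + 2 + 2 − 16 − 2)/2 = 6/2 = 3.
(Structurally: 0 ring(s) + 3 π bond(s) = 3.)

3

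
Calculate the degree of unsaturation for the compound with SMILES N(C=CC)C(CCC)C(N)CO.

Molecular formula from the SMILES: C9H20N2O.
DoU = (2C + 2 + N − H − X)/2 = (2·9 + 2 + 2 − 20 − 0)/2 = 2/2 = 1.
(Structurally: 0 ring(s) + 1 π bond(s) = 1.)

1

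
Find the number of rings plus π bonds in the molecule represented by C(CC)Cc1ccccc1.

Molecular formula from the SMILES: C10H14.
DoU = (2C + 2 + N − H − X)/2 = (2·10 + 2 + 0 − 14 − 0)/2 = 8/2 = 4.
(Structurally: 1 ring(s) + 3 π bond(s) = 4.)

4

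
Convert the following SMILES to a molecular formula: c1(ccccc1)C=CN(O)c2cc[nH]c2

Heavy atoms from the SMILES: 12 C, 2 N, 1 O.
Implicit hydrogens by atom environment:
  8 × C (aromatic): 1 H each → 8
  2 × C: 1 H each → 2
  2 × C (aromatic): no H
  1 × N (aromatic): 1 H
  1 × N: no H
  1 × O: 1 H
  Total hydrogens = 12.
Molecular formula: C12H12N2O

C12H12N2O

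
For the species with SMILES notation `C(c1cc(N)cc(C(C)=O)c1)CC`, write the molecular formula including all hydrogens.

Heavy atoms from the SMILES: 11 C, 1 N, 1 O.
Implicit hydrogens by atom environment:
  3 × C (aromatic): 1 H each → 3
  3 × C (aromatic): no H
  2 × C: 3 H each → 6
  2 × C: 2 H each → 4
  1 × C: no H
  1 × N: 2 H
  1 × O: no H
  Total hydrogens = 15.
Molecular formula: C11H15NO

C11H15NO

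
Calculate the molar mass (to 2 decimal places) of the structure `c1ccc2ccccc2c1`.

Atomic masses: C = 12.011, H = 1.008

128.17

Molecular formula: C10H8.
M = 10×12.011 + 8×1.008 = 128.17 g/mol.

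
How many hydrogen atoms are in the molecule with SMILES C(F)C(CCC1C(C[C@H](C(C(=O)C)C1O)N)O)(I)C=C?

Hydrogens are implicit in SMILES; fill each atom to its normal valence:
  6 × C: 1 H each → 6
  5 × C: 2 H each → 10
  2 × C: no H
  2 × O: 1 H each → 2
  1 × C: 3 H
  1 × F: no H
  1 × I: no H
  1 × N: 2 H
  1 × O: no H
  Total hydrogens = 23.

23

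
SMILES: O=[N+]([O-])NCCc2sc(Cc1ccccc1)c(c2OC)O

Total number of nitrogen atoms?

The symbol for nitrogen appears 2 times in the SMILES.

2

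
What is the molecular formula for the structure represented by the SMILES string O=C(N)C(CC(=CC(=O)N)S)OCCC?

Heavy atoms from the SMILES: 9 C, 2 N, 3 O, 1 S.
Implicit hydrogens by atom environment:
  3 × C: 2 H each → 6
  3 × C: no H
  3 × O: no H
  2 × C: 1 H each → 2
  2 × N: 2 H each → 4
  1 × C: 3 H
  1 × S: 1 H
  Total hydrogens = 16.
Molecular formula: C9H16N2O3S

C9H16N2O3S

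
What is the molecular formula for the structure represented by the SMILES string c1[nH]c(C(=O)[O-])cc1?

C5H4NO2-

Heavy atoms from the SMILES: 5 C, 1 N, 2 O.
Implicit hydrogens by atom environment:
  3 × C (aromatic): 1 H each → 3
  1 × C (aromatic): no H
  1 × C: no H
  1 × N (aromatic): 1 H
  1 × O: no H
  1 × O (charge -1): no H
  Total hydrogens = 4.
Net charge -1.
Molecular formula: C5H4NO2-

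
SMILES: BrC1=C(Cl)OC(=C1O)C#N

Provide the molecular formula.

C5HBrClNO2

Heavy atoms from the SMILES: 1 Br, 5 C, 1 Cl, 1 N, 2 O.
Implicit hydrogens by atom environment:
  4 × C (aromatic): no H
  1 × Br: no H
  1 × C: no H
  1 × Cl: no H
  1 × N: no H
  1 × O: 1 H
  1 × O (aromatic): no H
  Total hydrogens = 1.
Molecular formula: C5HBrClNO2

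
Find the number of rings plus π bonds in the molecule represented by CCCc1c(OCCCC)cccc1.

Molecular formula from the SMILES: C13H20O.
DoU = (2C + 2 + N − H − X)/2 = (2·13 + 2 + 0 − 20 − 0)/2 = 8/2 = 4.
(Structurally: 1 ring(s) + 3 π bond(s) = 4.)

4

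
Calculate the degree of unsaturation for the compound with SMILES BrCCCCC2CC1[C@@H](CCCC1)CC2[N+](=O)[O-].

3

Molecular formula from the SMILES: C14H24BrNO2.
DoU = (2C + 2 + N − H − X)/2 = (2·14 + 2 + 1 − 24 − 1)/2 = 6/2 = 3.
(Structurally: 2 ring(s) + 1 π bond(s) = 3.)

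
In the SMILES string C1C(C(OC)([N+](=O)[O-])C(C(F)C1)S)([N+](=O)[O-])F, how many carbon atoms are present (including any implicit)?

The symbol for carbon appears 7 times in the SMILES.

7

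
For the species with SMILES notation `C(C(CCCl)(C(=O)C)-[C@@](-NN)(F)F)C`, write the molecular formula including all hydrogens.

C8H15ClF2N2O

Heavy atoms from the SMILES: 8 C, 1 Cl, 2 F, 2 N, 1 O.
Implicit hydrogens by atom environment:
  3 × C: 2 H each → 6
  3 × C: no H
  2 × C: 3 H each → 6
  2 × F: no H
  1 × Cl: no H
  1 × N: 2 H
  1 × N: 1 H
  1 × O: no H
  Total hydrogens = 15.
Molecular formula: C8H15ClF2N2O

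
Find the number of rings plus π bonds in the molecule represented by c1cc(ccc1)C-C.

Molecular formula from the SMILES: C8H10.
DoU = (2C + 2 + N − H − X)/2 = (2·8 + 2 + 0 − 10 − 0)/2 = 8/2 = 4.
(Structurally: 1 ring(s) + 3 π bond(s) = 4.)

4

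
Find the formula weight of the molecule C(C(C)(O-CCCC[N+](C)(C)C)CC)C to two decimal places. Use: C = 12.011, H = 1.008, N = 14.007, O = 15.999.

216.39

Molecular formula: C13H30NO+.
M = 13×12.011 + 30×1.008 + 1×14.007 + 1×15.999 = 216.39 g/mol.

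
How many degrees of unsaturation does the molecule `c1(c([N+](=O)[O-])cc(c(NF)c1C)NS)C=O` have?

6

Molecular formula from the SMILES: C8H8FN3O3S.
DoU = (2C + 2 + N − H − X)/2 = (2·8 + 2 + 3 − 8 − 1)/2 = 12/2 = 6.
(Structurally: 1 ring(s) + 5 π bond(s) = 6.)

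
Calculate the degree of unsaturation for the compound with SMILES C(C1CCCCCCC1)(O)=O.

Molecular formula from the SMILES: C9H16O2.
DoU = (2C + 2 + N − H − X)/2 = (2·9 + 2 + 0 − 16 − 0)/2 = 4/2 = 2.
(Structurally: 1 ring(s) + 1 π bond(s) = 2.)

2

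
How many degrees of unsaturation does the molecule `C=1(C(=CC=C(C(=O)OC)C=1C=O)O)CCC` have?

Molecular formula from the SMILES: C12H14O4.
DoU = (2C + 2 + N − H − X)/2 = (2·12 + 2 + 0 − 14 − 0)/2 = 12/2 = 6.
(Structurally: 1 ring(s) + 5 π bond(s) = 6.)

6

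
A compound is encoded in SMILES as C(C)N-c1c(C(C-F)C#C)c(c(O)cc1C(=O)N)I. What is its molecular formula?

Heavy atoms from the SMILES: 13 C, 1 F, 1 I, 2 N, 2 O.
Implicit hydrogens by atom environment:
  5 × C (aromatic): no H
  2 × C: 2 H each → 4
  2 × C: 1 H each → 2
  2 × C: no H
  1 × C: 3 H
  1 × C (aromatic): 1 H
  1 × F: no H
  1 × I: no H
  1 × N: 2 H
  1 × N: 1 H
  1 × O: 1 H
  1 × O: no H
  Total hydrogens = 14.
Molecular formula: C13H14FIN2O2

C13H14FIN2O2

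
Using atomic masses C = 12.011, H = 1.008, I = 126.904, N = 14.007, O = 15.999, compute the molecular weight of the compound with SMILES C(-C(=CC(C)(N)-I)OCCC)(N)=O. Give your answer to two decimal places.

298.12

Molecular formula: C8H15IN2O2.
M = 8×12.011 + 15×1.008 + 1×126.904 + 2×14.007 + 2×15.999 = 298.12 g/mol.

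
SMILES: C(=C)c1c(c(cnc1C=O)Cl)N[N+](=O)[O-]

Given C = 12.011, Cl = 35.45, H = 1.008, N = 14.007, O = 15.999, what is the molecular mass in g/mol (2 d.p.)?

227.60

Molecular formula: C8H6ClN3O3.
M = 8×12.011 + 1×35.45 + 6×1.008 + 3×14.007 + 3×15.999 = 227.60 g/mol.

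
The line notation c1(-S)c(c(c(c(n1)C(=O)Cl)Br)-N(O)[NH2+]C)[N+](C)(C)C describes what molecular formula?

Heavy atoms from the SMILES: 1 Br, 10 C, 1 Cl, 4 N, 2 O, 1 S.
Implicit hydrogens by atom environment:
  5 × C (aromatic): no H
  4 × C: 3 H each → 12
  1 × Br: no H
  1 × C: no H
  1 × Cl: no H
  1 × N (charge +1): 2 H
  1 × N (aromatic): no H
  1 × N: no H
  1 × N (charge +1): no H
  1 × O: 1 H
  1 × O: no H
  1 × S: 1 H
  Total hydrogens = 16.
Net charge +2.
Molecular formula: [C10H16BrClN4O2S]2+

[C10H16BrClN4O2S]2+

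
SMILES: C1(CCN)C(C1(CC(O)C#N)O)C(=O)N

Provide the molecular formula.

C9H15N3O3

Heavy atoms from the SMILES: 9 C, 3 N, 3 O.
Implicit hydrogens by atom environment:
  3 × C: 2 H each → 6
  3 × C: 1 H each → 3
  3 × C: no H
  2 × N: 2 H each → 4
  2 × O: 1 H each → 2
  1 × N: no H
  1 × O: no H
  Total hydrogens = 15.
Molecular formula: C9H15N3O3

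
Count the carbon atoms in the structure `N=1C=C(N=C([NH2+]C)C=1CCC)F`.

8

The symbol for carbon appears 8 times in the SMILES.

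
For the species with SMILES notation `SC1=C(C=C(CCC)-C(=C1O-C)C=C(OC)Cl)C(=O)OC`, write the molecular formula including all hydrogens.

Heavy atoms from the SMILES: 15 C, 1 Cl, 4 O, 1 S.
Implicit hydrogens by atom environment:
  5 × C (aromatic): no H
  4 × C: 3 H each → 12
  4 × O: no H
  2 × C: 2 H each → 4
  2 × C: no H
  1 × C (aromatic): 1 H
  1 × C: 1 H
  1 × Cl: no H
  1 × S: 1 H
  Total hydrogens = 19.
Molecular formula: C15H19ClO4S

C15H19ClO4S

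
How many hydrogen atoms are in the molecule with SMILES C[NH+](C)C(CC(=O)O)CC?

Hydrogens are implicit in SMILES; fill each atom to its normal valence:
  3 × C: 3 H each → 9
  2 × C: 2 H each → 4
  1 × C: 1 H
  1 × C: no H
  1 × N (charge +1): 1 H
  1 × O: 1 H
  1 × O: no H
  Total hydrogens = 16.

16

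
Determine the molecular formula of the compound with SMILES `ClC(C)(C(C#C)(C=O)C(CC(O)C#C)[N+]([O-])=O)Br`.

C11H11BrClNO4

Heavy atoms from the SMILES: 1 Br, 11 C, 1 Cl, 1 N, 4 O.
Implicit hydrogens by atom environment:
  5 × C: 1 H each → 5
  4 × C: no H
  2 × O: no H
  1 × Br: no H
  1 × C: 3 H
  1 × C: 2 H
  1 × Cl: no H
  1 × N (charge +1): no H
  1 × O: 1 H
  1 × O (charge -1): no H
  Total hydrogens = 11.
Molecular formula: C11H11BrClNO4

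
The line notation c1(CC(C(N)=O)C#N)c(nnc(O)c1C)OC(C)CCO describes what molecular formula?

C13H18N4O4

Heavy atoms from the SMILES: 13 C, 4 N, 4 O.
Implicit hydrogens by atom environment:
  4 × C (aromatic): no H
  3 × C: 2 H each → 6
  2 × C: 3 H each → 6
  2 × C: 1 H each → 2
  2 × C: no H
  2 × N (aromatic): no H
  2 × O: 1 H each → 2
  2 × O: no H
  1 × N: 2 H
  1 × N: no H
  Total hydrogens = 18.
Molecular formula: C13H18N4O4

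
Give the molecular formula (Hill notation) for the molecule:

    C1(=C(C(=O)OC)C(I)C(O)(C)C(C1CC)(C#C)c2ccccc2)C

C20H23IO3

Heavy atoms from the SMILES: 20 C, 1 I, 3 O.
Implicit hydrogens by atom environment:
  6 × C: no H
  5 × C (aromatic): 1 H each → 5
  4 × C: 3 H each → 12
  3 × C: 1 H each → 3
  2 × O: no H
  1 × C: 2 H
  1 × C (aromatic): no H
  1 × I: no H
  1 × O: 1 H
  Total hydrogens = 23.
Molecular formula: C20H23IO3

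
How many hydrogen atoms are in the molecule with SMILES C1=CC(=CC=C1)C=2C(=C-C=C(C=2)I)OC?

Hydrogens are implicit in SMILES; fill each atom to its normal valence:
  8 × C (aromatic): 1 H each → 8
  4 × C (aromatic): no H
  1 × C: 3 H
  1 × I: no H
  1 × O: no H
  Total hydrogens = 11.

11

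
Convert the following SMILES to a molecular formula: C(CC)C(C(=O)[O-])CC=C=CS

Heavy atoms from the SMILES: 9 C, 2 O, 1 S.
Implicit hydrogens by atom environment:
  3 × C: 2 H each → 6
  3 × C: 1 H each → 3
  2 × C: no H
  1 × C: 3 H
  1 × O: no H
  1 × O (charge -1): no H
  1 × S: 1 H
  Total hydrogens = 13.
Net charge -1.
Molecular formula: C9H13O2S-

C9H13O2S-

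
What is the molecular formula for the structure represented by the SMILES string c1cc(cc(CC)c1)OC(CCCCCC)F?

Heavy atoms from the SMILES: 15 C, 1 F, 1 O.
Implicit hydrogens by atom environment:
  6 × C: 2 H each → 12
  4 × C (aromatic): 1 H each → 4
  2 × C: 3 H each → 6
  2 × C (aromatic): no H
  1 × C: 1 H
  1 × F: no H
  1 × O: no H
  Total hydrogens = 23.
Molecular formula: C15H23FO

C15H23FO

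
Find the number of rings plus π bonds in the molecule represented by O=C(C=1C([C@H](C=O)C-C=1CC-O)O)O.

4

Molecular formula from the SMILES: C9H12O5.
DoU = (2C + 2 + N − H − X)/2 = (2·9 + 2 + 0 − 12 − 0)/2 = 8/2 = 4.
(Structurally: 1 ring(s) + 3 π bond(s) = 4.)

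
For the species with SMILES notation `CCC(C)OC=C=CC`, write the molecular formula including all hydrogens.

C8H14O

Heavy atoms from the SMILES: 8 C, 1 O.
Implicit hydrogens by atom environment:
  3 × C: 3 H each → 9
  3 × C: 1 H each → 3
  1 × C: 2 H
  1 × C: no H
  1 × O: no H
  Total hydrogens = 14.
Molecular formula: C8H14O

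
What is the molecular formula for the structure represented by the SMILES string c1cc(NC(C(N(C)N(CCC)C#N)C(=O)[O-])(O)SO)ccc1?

Heavy atoms from the SMILES: 14 C, 4 N, 4 O, 1 S.
Implicit hydrogens by atom environment:
  5 × C (aromatic): 1 H each → 5
  3 × C: no H
  3 × N: no H
  2 × C: 3 H each → 6
  2 × C: 2 H each → 4
  2 × O: 1 H each → 2
  1 × C: 1 H
  1 × C (aromatic): no H
  1 × N: 1 H
  1 × O: no H
  1 × O (charge -1): no H
  1 × S: no H
  Total hydrogens = 19.
Net charge -1.
Molecular formula: C14H19N4O4S-

C14H19N4O4S-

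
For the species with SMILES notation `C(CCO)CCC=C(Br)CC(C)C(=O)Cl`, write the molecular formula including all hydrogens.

C11H18BrClO2

Heavy atoms from the SMILES: 1 Br, 11 C, 1 Cl, 2 O.
Implicit hydrogens by atom environment:
  6 × C: 2 H each → 12
  2 × C: 1 H each → 2
  2 × C: no H
  1 × Br: no H
  1 × C: 3 H
  1 × Cl: no H
  1 × O: 1 H
  1 × O: no H
  Total hydrogens = 18.
Molecular formula: C11H18BrClO2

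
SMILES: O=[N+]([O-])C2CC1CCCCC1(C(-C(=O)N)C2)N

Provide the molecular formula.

C11H19N3O3

Heavy atoms from the SMILES: 11 C, 3 N, 3 O.
Implicit hydrogens by atom environment:
  6 × C: 2 H each → 12
  3 × C: 1 H each → 3
  2 × C: no H
  2 × N: 2 H each → 4
  2 × O: no H
  1 × N (charge +1): no H
  1 × O (charge -1): no H
  Total hydrogens = 19.
Molecular formula: C11H19N3O3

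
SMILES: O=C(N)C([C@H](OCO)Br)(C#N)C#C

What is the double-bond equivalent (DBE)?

5

Molecular formula from the SMILES: C7H7BrN2O3.
DoU = (2C + 2 + N − H − X)/2 = (2·7 + 2 + 2 − 7 − 1)/2 = 10/2 = 5.
(Structurally: 0 ring(s) + 5 π bond(s) = 5.)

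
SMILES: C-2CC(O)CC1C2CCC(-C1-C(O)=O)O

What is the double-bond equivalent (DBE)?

Molecular formula from the SMILES: C11H18O4.
DoU = (2C + 2 + N − H − X)/2 = (2·11 + 2 + 0 − 18 − 0)/2 = 6/2 = 3.
(Structurally: 2 ring(s) + 1 π bond(s) = 3.)

3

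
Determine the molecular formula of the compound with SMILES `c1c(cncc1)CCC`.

C8H11N

Heavy atoms from the SMILES: 8 C, 1 N.
Implicit hydrogens by atom environment:
  4 × C (aromatic): 1 H each → 4
  2 × C: 2 H each → 4
  1 × C: 3 H
  1 × C (aromatic): no H
  1 × N (aromatic): no H
  Total hydrogens = 11.
Molecular formula: C8H11N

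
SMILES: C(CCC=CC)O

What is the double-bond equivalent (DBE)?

1

Molecular formula from the SMILES: C6H12O.
DoU = (2C + 2 + N − H − X)/2 = (2·6 + 2 + 0 − 12 − 0)/2 = 2/2 = 1.
(Structurally: 0 ring(s) + 1 π bond(s) = 1.)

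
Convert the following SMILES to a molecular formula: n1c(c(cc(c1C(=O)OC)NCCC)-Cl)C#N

C11H12ClN3O2

Heavy atoms from the SMILES: 11 C, 1 Cl, 3 N, 2 O.
Implicit hydrogens by atom environment:
  4 × C (aromatic): no H
  2 × C: 3 H each → 6
  2 × C: 2 H each → 4
  2 × C: no H
  2 × O: no H
  1 × C (aromatic): 1 H
  1 × Cl: no H
  1 × N: 1 H
  1 × N (aromatic): no H
  1 × N: no H
  Total hydrogens = 12.
Molecular formula: C11H12ClN3O2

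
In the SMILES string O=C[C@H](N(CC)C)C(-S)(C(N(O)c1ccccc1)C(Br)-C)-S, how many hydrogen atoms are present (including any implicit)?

23

Hydrogens are implicit in SMILES; fill each atom to its normal valence:
  5 × C (aromatic): 1 H each → 5
  4 × C: 1 H each → 4
  3 × C: 3 H each → 9
  2 × N: no H
  2 × S: 1 H each → 2
  1 × Br: no H
  1 × C: 2 H
  1 × C: no H
  1 × C (aromatic): no H
  1 × O: 1 H
  1 × O: no H
  Total hydrogens = 23.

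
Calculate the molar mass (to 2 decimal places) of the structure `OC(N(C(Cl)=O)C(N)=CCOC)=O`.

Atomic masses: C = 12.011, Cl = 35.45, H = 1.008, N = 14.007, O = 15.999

208.60

Molecular formula: C6H9ClN2O4.
M = 6×12.011 + 1×35.45 + 9×1.008 + 2×14.007 + 4×15.999 = 208.60 g/mol.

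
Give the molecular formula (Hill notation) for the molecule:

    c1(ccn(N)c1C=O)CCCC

Heavy atoms from the SMILES: 9 C, 2 N, 1 O.
Implicit hydrogens by atom environment:
  3 × C: 2 H each → 6
  2 × C (aromatic): 1 H each → 2
  2 × C (aromatic): no H
  1 × C: 3 H
  1 × C: 1 H
  1 × N: 2 H
  1 × N (aromatic): no H
  1 × O: no H
  Total hydrogens = 14.
Molecular formula: C9H14N2O

C9H14N2O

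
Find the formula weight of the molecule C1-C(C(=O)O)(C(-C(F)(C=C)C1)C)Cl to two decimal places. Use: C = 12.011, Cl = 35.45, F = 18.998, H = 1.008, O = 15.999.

206.64

Molecular formula: C9H12ClFO2.
M = 9×12.011 + 1×35.45 + 1×18.998 + 12×1.008 + 2×15.999 = 206.64 g/mol.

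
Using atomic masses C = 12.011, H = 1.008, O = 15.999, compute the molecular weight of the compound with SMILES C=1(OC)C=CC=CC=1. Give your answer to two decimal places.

108.14

Molecular formula: C7H8O.
M = 7×12.011 + 8×1.008 + 1×15.999 = 108.14 g/mol.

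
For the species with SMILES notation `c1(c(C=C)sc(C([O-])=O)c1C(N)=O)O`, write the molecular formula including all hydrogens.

Heavy atoms from the SMILES: 8 C, 1 N, 4 O, 1 S.
Implicit hydrogens by atom environment:
  4 × C (aromatic): no H
  2 × C: no H
  2 × O: no H
  1 × C: 2 H
  1 × C: 1 H
  1 × N: 2 H
  1 × O: 1 H
  1 × O (charge -1): no H
  1 × S (aromatic): no H
  Total hydrogens = 6.
Net charge -1.
Molecular formula: C8H6NO4S-

C8H6NO4S-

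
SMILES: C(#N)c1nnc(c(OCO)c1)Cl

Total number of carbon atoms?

6

The symbol for carbon appears 6 times in the SMILES. Lowercase c denotes aromatic carbon and counts toward C.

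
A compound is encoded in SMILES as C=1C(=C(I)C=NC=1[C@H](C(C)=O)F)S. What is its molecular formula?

C8H7FINOS

Heavy atoms from the SMILES: 8 C, 1 F, 1 I, 1 N, 1 O, 1 S.
Implicit hydrogens by atom environment:
  3 × C (aromatic): no H
  2 × C (aromatic): 1 H each → 2
  1 × C: 3 H
  1 × C: 1 H
  1 × C: no H
  1 × F: no H
  1 × I: no H
  1 × N (aromatic): no H
  1 × O: no H
  1 × S: 1 H
  Total hydrogens = 7.
Molecular formula: C8H7FINOS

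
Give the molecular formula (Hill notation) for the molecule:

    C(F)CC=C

C4H7F

Heavy atoms from the SMILES: 4 C, 1 F.
Implicit hydrogens by atom environment:
  3 × C: 2 H each → 6
  1 × C: 1 H
  1 × F: no H
  Total hydrogens = 7.
Molecular formula: C4H7F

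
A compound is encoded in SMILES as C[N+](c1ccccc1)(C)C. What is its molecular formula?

Heavy atoms from the SMILES: 9 C, 1 N.
Implicit hydrogens by atom environment:
  5 × C (aromatic): 1 H each → 5
  3 × C: 3 H each → 9
  1 × C (aromatic): no H
  1 × N (charge +1): no H
  Total hydrogens = 14.
Net charge +1.
Molecular formula: C9H14N+

C9H14N+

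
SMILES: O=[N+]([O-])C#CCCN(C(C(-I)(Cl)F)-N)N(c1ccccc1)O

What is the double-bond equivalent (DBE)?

7

Molecular formula from the SMILES: C12H13ClFIN4O3.
DoU = (2C + 2 + N − H − X)/2 = (2·12 + 2 + 4 − 13 − 3)/2 = 14/2 = 7.
(Structurally: 1 ring(s) + 6 π bond(s) = 7.)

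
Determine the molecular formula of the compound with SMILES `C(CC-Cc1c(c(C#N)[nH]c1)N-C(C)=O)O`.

C11H15N3O2

Heavy atoms from the SMILES: 11 C, 3 N, 2 O.
Implicit hydrogens by atom environment:
  4 × C: 2 H each → 8
  3 × C (aromatic): no H
  2 × C: no H
  1 × C: 3 H
  1 × C (aromatic): 1 H
  1 × N (aromatic): 1 H
  1 × N: 1 H
  1 × N: no H
  1 × O: 1 H
  1 × O: no H
  Total hydrogens = 15.
Molecular formula: C11H15N3O2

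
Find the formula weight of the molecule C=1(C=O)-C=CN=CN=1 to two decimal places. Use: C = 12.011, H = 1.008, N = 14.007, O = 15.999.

Molecular formula: C5H4N2O.
M = 5×12.011 + 4×1.008 + 2×14.007 + 1×15.999 = 108.10 g/mol.

108.10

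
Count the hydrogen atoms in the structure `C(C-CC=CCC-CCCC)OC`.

Hydrogens are implicit in SMILES; fill each atom to its normal valence:
  8 × C: 2 H each → 16
  2 × C: 3 H each → 6
  2 × C: 1 H each → 2
  1 × O: no H
  Total hydrogens = 24.

24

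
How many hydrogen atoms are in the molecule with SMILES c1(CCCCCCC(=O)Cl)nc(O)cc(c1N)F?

16

Hydrogens are implicit in SMILES; fill each atom to its normal valence:
  6 × C: 2 H each → 12
  4 × C (aromatic): no H
  1 × C (aromatic): 1 H
  1 × C: no H
  1 × Cl: no H
  1 × F: no H
  1 × N: 2 H
  1 × N (aromatic): no H
  1 × O: 1 H
  1 × O: no H
  Total hydrogens = 16.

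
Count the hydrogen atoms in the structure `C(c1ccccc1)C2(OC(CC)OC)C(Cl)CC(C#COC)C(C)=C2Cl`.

26

Hydrogens are implicit in SMILES; fill each atom to its normal valence:
  5 × C (aromatic): 1 H each → 5
  5 × C: no H
  4 × C: 3 H each → 12
  3 × C: 2 H each → 6
  3 × C: 1 H each → 3
  3 × O: no H
  2 × Cl: no H
  1 × C (aromatic): no H
  Total hydrogens = 26.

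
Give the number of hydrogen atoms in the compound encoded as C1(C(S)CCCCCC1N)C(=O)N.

18

Hydrogens are implicit in SMILES; fill each atom to its normal valence:
  5 × C: 2 H each → 10
  3 × C: 1 H each → 3
  2 × N: 2 H each → 4
  1 × C: no H
  1 × O: no H
  1 × S: 1 H
  Total hydrogens = 18.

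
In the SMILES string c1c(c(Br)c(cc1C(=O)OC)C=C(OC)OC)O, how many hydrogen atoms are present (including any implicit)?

13

Hydrogens are implicit in SMILES; fill each atom to its normal valence:
  4 × C (aromatic): no H
  4 × O: no H
  3 × C: 3 H each → 9
  2 × C (aromatic): 1 H each → 2
  2 × C: no H
  1 × Br: no H
  1 × C: 1 H
  1 × O: 1 H
  Total hydrogens = 13.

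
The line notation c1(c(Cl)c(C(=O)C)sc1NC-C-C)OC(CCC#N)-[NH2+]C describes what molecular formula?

C14H21ClN3O2S+

Heavy atoms from the SMILES: 14 C, 1 Cl, 3 N, 2 O, 1 S.
Implicit hydrogens by atom environment:
  4 × C: 2 H each → 8
  4 × C (aromatic): no H
  3 × C: 3 H each → 9
  2 × C: no H
  2 × O: no H
  1 × C: 1 H
  1 × Cl: no H
  1 × N (charge +1): 2 H
  1 × N: 1 H
  1 × N: no H
  1 × S (aromatic): no H
  Total hydrogens = 21.
Net charge +1.
Molecular formula: C14H21ClN3O2S+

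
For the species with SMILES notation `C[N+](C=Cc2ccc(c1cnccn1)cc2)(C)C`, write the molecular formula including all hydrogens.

Heavy atoms from the SMILES: 15 C, 3 N.
Implicit hydrogens by atom environment:
  7 × C (aromatic): 1 H each → 7
  3 × C: 3 H each → 9
  3 × C (aromatic): no H
  2 × C: 1 H each → 2
  2 × N (aromatic): no H
  1 × N (charge +1): no H
  Total hydrogens = 18.
Net charge +1.
Molecular formula: C15H18N3+

C15H18N3+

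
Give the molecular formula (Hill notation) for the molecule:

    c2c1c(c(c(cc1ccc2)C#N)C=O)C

Heavy atoms from the SMILES: 13 C, 1 N, 1 O.
Implicit hydrogens by atom environment:
  5 × C (aromatic): 1 H each → 5
  5 × C (aromatic): no H
  1 × C: 3 H
  1 × C: 1 H
  1 × C: no H
  1 × N: no H
  1 × O: no H
  Total hydrogens = 9.
Molecular formula: C13H9NO

C13H9NO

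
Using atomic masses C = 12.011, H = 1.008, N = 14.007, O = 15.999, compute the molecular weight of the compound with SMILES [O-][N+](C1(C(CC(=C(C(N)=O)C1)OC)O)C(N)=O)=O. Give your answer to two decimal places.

259.22

Molecular formula: C9H13N3O6.
M = 9×12.011 + 13×1.008 + 3×14.007 + 6×15.999 = 259.22 g/mol.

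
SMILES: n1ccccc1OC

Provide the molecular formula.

C6H7NO

Heavy atoms from the SMILES: 6 C, 1 N, 1 O.
Implicit hydrogens by atom environment:
  4 × C (aromatic): 1 H each → 4
  1 × C: 3 H
  1 × C (aromatic): no H
  1 × N (aromatic): no H
  1 × O: no H
  Total hydrogens = 7.
Molecular formula: C6H7NO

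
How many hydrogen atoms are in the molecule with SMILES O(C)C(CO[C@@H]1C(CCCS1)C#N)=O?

13

Hydrogens are implicit in SMILES; fill each atom to its normal valence:
  4 × C: 2 H each → 8
  3 × O: no H
  2 × C: 1 H each → 2
  2 × C: no H
  1 × C: 3 H
  1 × N: no H
  1 × S: no H
  Total hydrogens = 13.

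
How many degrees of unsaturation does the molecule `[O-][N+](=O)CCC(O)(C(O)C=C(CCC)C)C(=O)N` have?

3

Molecular formula from the SMILES: C11H20N2O5.
DoU = (2C + 2 + N − H − X)/2 = (2·11 + 2 + 2 − 20 − 0)/2 = 6/2 = 3.
(Structurally: 0 ring(s) + 3 π bond(s) = 3.)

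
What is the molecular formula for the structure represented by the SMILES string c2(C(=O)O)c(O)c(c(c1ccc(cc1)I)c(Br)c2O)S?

Heavy atoms from the SMILES: 1 Br, 13 C, 1 I, 4 O, 1 S.
Implicit hydrogens by atom environment:
  8 × C (aromatic): no H
  4 × C (aromatic): 1 H each → 4
  3 × O: 1 H each → 3
  1 × Br: no H
  1 × C: no H
  1 × I: no H
  1 × O: no H
  1 × S: 1 H
  Total hydrogens = 8.
Molecular formula: C13H8BrIO4S

C13H8BrIO4S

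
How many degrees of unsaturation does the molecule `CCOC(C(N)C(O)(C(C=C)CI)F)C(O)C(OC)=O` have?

Molecular formula from the SMILES: C12H21FINO5.
DoU = (2C + 2 + N − H − X)/2 = (2·12 + 2 + 1 − 21 − 2)/2 = 4/2 = 2.
(Structurally: 0 ring(s) + 2 π bond(s) = 2.)

2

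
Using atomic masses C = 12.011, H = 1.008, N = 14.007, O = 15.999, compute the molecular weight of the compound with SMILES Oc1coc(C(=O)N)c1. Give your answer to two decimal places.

127.10

Molecular formula: C5H5NO3.
M = 5×12.011 + 5×1.008 + 1×14.007 + 3×15.999 = 127.10 g/mol.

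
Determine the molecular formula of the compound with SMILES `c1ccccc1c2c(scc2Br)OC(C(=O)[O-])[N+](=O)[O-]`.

C12H7BrNO5S-

Heavy atoms from the SMILES: 1 Br, 12 C, 1 N, 5 O, 1 S.
Implicit hydrogens by atom environment:
  6 × C (aromatic): 1 H each → 6
  4 × C (aromatic): no H
  3 × O: no H
  2 × O (charge -1): no H
  1 × Br: no H
  1 × C: 1 H
  1 × C: no H
  1 × N (charge +1): no H
  1 × S (aromatic): no H
  Total hydrogens = 7.
Net charge -1.
Molecular formula: C12H7BrNO5S-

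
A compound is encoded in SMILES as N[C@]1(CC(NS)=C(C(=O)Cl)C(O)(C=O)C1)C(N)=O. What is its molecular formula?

C9H12ClN3O4S

Heavy atoms from the SMILES: 9 C, 1 Cl, 3 N, 4 O, 1 S.
Implicit hydrogens by atom environment:
  6 × C: no H
  3 × O: no H
  2 × C: 2 H each → 4
  2 × N: 2 H each → 4
  1 × C: 1 H
  1 × Cl: no H
  1 × N: 1 H
  1 × O: 1 H
  1 × S: 1 H
  Total hydrogens = 12.
Molecular formula: C9H12ClN3O4S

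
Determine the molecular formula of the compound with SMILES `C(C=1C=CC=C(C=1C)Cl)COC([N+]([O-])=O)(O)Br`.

C10H11BrClNO4

Heavy atoms from the SMILES: 1 Br, 10 C, 1 Cl, 1 N, 4 O.
Implicit hydrogens by atom environment:
  3 × C (aromatic): 1 H each → 3
  3 × C (aromatic): no H
  2 × C: 2 H each → 4
  2 × O: no H
  1 × Br: no H
  1 × C: 3 H
  1 × C: no H
  1 × Cl: no H
  1 × N (charge +1): no H
  1 × O: 1 H
  1 × O (charge -1): no H
  Total hydrogens = 11.
Molecular formula: C10H11BrClNO4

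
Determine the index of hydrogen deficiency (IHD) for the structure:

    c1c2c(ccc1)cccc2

Molecular formula from the SMILES: C10H8.
DoU = (2C + 2 + N − H − X)/2 = (2·10 + 2 + 0 − 8 − 0)/2 = 14/2 = 7.
(Structurally: 2 ring(s) + 5 π bond(s) = 7.)

7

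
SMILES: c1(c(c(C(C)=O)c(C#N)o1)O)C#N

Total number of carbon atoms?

8

The symbol for carbon appears 8 times in the SMILES. Lowercase c denotes aromatic carbon and counts toward C.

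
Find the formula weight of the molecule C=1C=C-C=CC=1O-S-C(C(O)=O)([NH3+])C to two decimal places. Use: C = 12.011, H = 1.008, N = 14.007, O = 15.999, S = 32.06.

Molecular formula: C9H12NO3S+.
M = 9×12.011 + 12×1.008 + 1×14.007 + 3×15.999 + 1×32.06 = 214.26 g/mol.

214.26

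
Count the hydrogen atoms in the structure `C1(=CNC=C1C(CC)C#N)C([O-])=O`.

Hydrogens are implicit in SMILES; fill each atom to its normal valence:
  2 × C (aromatic): 1 H each → 2
  2 × C (aromatic): no H
  2 × C: no H
  1 × C: 3 H
  1 × C: 2 H
  1 × C: 1 H
  1 × N (aromatic): 1 H
  1 × N: no H
  1 × O: no H
  1 × O (charge -1): no H
  Total hydrogens = 9.

9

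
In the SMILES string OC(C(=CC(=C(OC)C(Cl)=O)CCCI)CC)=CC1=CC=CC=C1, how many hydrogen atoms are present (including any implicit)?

22

Hydrogens are implicit in SMILES; fill each atom to its normal valence:
  5 × C (aromatic): 1 H each → 5
  5 × C: no H
  4 × C: 2 H each → 8
  2 × C: 3 H each → 6
  2 × C: 1 H each → 2
  2 × O: no H
  1 × C (aromatic): no H
  1 × Cl: no H
  1 × I: no H
  1 × O: 1 H
  Total hydrogens = 22.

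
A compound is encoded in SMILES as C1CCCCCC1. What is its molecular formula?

Heavy atoms from the SMILES: 7 C.
Implicit hydrogens by atom environment:
  7 × C: 2 H each → 14
  Total hydrogens = 14.
Molecular formula: C7H14

C7H14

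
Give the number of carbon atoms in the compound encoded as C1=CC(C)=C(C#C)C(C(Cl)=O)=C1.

The symbol for carbon appears 10 times in the SMILES. (Cl is a single chlorine, not C + l.)

10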